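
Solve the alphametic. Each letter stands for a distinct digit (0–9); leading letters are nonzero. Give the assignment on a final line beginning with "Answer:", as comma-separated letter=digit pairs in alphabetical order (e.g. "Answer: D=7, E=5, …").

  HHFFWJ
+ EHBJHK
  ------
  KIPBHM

Step 1. [col 1: J + K ≡ M (mod 10)] J=8 is one option consistent with column 1 (J + K ≡ M (mod 10), carry-in 0) — take it ⇒ J=8.
Step 2. [col 1: J + K ≡ M (mod 10)] several values work for M in column 1 (J + K ≡ M (mod 10), carry-in 0); try M=5. So M=5.
Step 3. [col 1: J + K ≡ M (mod 10)] column 1: given J=8, M=5, carry-in 0, and digits 5,8 already taken and all letters distinct, J+K≡M (mod 10) forces K=7, so K=7.
Step 4. [col 2: W + H ≡ H (mod 10)] in column 2 we have W+H≡H with carry-in 1; given nothing yet and digits 5,7,8 already taken and all letters distinct, that pins W to 9 ⇒ W=9.
Step 5. [col 2: W + H ≡ H (mod 10)] no forcing yet in column 2 (carry-in 1); H=3 is free and consistent — try it. So H=3.
Step 6. [col 3: F + J ≡ B (mod 10)] F=1 is one option consistent with column 3 (F + J ≡ B (mod 10), carry-in 1) — take it, so F=1.
Step 7. [col 3: F + J ≡ B (mod 10)] column 3: given F=1, J=8, carry-in 1, and digits 1,3,5,7,8,9 already taken and all letters distinct, F+J≡B (mod 10) forces B=0, so B=0.
Step 8. [col 4: F + B ≡ P (mod 10)] from column 4 (F=1, B=0, carry-in 1, digits 0,1,3,5,7,8,9 already taken and all letters distinct): P must equal 2. So P=2.
Step 9. [col 5: H + H ≡ I (mod 10)] from column 5 (H=3, carry-in 0, digits 0,1,2,3,5,7,8,9 already taken and all letters distinct): I must equal 6, so I=6.
Step 10. [col 6: H + E ≡ K (mod 10)] column 6: given H=3, K=7, carry-in 0, and digits 0,1,2,3,5,6,7,8,9 already taken and all letters distinct, H+E≡K (mod 10) forces E=4, so E=4.

Answer: B=0, E=4, F=1, H=3, I=6, J=8, K=7, M=5, P=2, W=9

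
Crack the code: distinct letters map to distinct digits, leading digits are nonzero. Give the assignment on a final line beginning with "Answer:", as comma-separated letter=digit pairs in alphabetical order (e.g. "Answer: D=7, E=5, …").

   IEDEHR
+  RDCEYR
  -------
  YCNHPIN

Step 1. [col 1: R + R ≡ N (mod 10)] column 1 (R + R ≡ N (mod 10), carry-in 0) doesn't pin R yet; pick R=2 and continue, so R=2.
Step 2. [Y] adding two 6-digit numbers gives at most 6+1 digits, and here it does — Y is that final carry and must be 1, so Y=1.
Step 3. [col 1: R + R ≡ N (mod 10)] column 1 reads R+R+carry(0)=N with R=2; with digits 1,2 already taken and all letters distinct, the only value for N is 4, so N=4.
Step 4. [col 2: H + Y ≡ I (mod 10)] H=6 is one option consistent with column 2 (H + Y ≡ I (mod 10), carry-in 0) — take it. So H=6.
Step 5. [col 2: H + Y ≡ I (mod 10)] column 2: given H=6, Y=1, carry-in 0, and digits 1,2,4,6 already taken and all letters distinct, H+Y≡I (mod 10) forces I=7, so I=7.
Step 6. [col 3: E + E ≡ P (mod 10)] E=9 is one option consistent with column 3 (E + E ≡ P (mod 10), carry-in 0) — take it, so E=9.
Step 7. [col 3: E + E ≡ P (mod 10)] column 3 reads E+E+carry(0)=P with E=9; with digits 1,2,4,6,7,9 already taken and all letters distinct, the only value for P is 8 ⇒ P=8.
Step 8. [col 4: D + C ≡ H (mod 10)] several values work for D in column 4 (D + C ≡ H (mod 10), carry-in 1); try D=5, so D=5.
Step 9. [col 4: D + C ≡ H (mod 10)] from column 4 (D=5, H=6, carry-in 1, digits 1,2,4,5,6,7,8,9 already taken and all letters distinct): C must equal 0 ⇒ C=0.

Answer: C=0, D=5, E=9, H=6, I=7, N=4, P=8, R=2, Y=1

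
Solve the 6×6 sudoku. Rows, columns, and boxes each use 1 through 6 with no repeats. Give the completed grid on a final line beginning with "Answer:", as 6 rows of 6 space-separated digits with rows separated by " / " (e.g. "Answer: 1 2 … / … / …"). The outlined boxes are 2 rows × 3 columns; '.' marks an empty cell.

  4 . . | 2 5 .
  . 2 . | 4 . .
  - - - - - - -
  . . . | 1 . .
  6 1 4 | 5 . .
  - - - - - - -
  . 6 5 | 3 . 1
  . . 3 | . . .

Step 1. [r2c5∈{1,3,6}] across col 5, 1 lands solely at r2c5, so r2c5=1.
Step 2. [r5c5∈{2,4}] in row 5, 4 fits only at r5c5, so r5c5=4.
Step 3. [r3c3∈{2}] only 2 remains possible at r3c3. So r3c3=2.
Step 4. [r1c2∈{3}] nothing but 3 survives at r1c2. So r1c2=3.
Step 5. [r1c6∈{6}] r1c6's peers cover all but 6 ⇒ r1c6=6.
Step 6. [r3c1∈{3,5}] across col 1, 3 lands solely at r3c1, so r3c1=3.
Step 7. [r4c5∈{2,3}] across col 5, 3 lands solely at r4c5. So r4c5=3.
Step 8. [r6c5∈{2,6}] 2 has one home in col 5: r6c5 ⇒ r6c5=2.
Step 9. [r3c2∈{5}] r3c2 has the single candidate 5. So r3c2=5.
Step 10. [r4c6∈{2}] nothing but 2 survives at r4c6. So r4c6=2.
Step 11. [r5c1∈{2}] nothing but 2 survives at r5c1, so r5c1=2.
Step 12. [r2c3∈{6}] nothing but 6 survives at r2c3, so r2c3=6.
Step 13. [r6c4∈{6}] nothing but 6 survives at r6c4. So r6c4=6.
Step 14. [r2c6∈{3}] r2c6 is down to just 3. So r2c6=3.
Step 15. [r1c3∈{1}] r1c3 is down to just 1. So r1c3=1.
Step 16. [r2c1∈{5}] r2c1 is down to just 5. So r2c1=5.
Step 17. [r6c2∈{4}] r6c2's peers cover all but 4. So r6c2=4.
Step 18. [r6c1∈{1}] nothing but 1 survives at r6c1 ⇒ r6c1=1.
Step 19. [r6c6∈{5}] nothing but 5 survives at r6c6, so r6c6=5.
Step 20. [r3c6∈{4}] r3c6 has the single candidate 4 ⇒ r3c6=4.
Step 21. [r3c5∈{6}] r3c5's peers cover all but 6, so r3c5=6.

Answer: 4 3 1 2 5 6 / 5 2 6 4 1 3 / 3 5 2 1 6 4 / 6 1 4 5 3 2 / 2 6 5 3 4 1 / 1 4 3 6 2 5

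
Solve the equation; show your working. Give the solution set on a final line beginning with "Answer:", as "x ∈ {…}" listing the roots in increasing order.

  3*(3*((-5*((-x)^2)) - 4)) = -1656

Step 1. [3*(3*((-5*((-x)^2)) - 4)) = -1656] leading coefficient 3: divide by 3. So div: 3*((-5*((-x)^2)) - 4) = -552.
Step 2. [3*((-5*((-x)^2)) - 4) = -552] 3 out front; divide by 3 ⇒ div: (-5*((-x)^2)) - 4 = -184.
Step 3. [(-5*((-x)^2)) - 4 = -184] 4 comes off first (add 4). So sub: -5*((-x)^2) = -180.
Step 4. [-5*((-x)^2) = -180] leading coefficient -5: divide by -5, so div: (-x)^2 = 36.
Step 5. [(-x)^2 = 36] LHS squared, RHS 36 ≥ 0: apply √ (±) ⇒ sqrt: -x = 6 or -6.
Step 6. [-x = 6 or -6] LHS negated; negate both sides, so neg: x = -6 or 6.

Answer: x ∈ {-6, 6}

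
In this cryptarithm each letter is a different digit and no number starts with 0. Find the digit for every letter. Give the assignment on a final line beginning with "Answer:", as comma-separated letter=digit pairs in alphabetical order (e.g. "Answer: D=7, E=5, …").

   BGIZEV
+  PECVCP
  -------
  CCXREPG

Step 1. [col 1: V + P ≡ G (mod 10)] several values work for G in column 1 (V + P ≡ G (mod 10), carry-in 0); try G=3, so G=3.
Step 2. [col 1: V + P ≡ G (mod 10)] several values work for V in column 1 (V + P ≡ G (mod 10), carry-in 0); try V=6, so V=6.
Step 3. [col 1: V + P ≡ G (mod 10)] column 1 reads V+P+carry(0)=G with V=6, G=3; with digits 3,6 already taken and all letters distinct, the only value for P is 7 ⇒ P=7.
Step 4. [col 2: E + C ≡ P (mod 10)] several values work for E in column 2 (E + C ≡ P (mod 10), carry-in 1); try E=5, so E=5.
Step 5. [col 2: E + C ≡ P (mod 10)] in column 2 we have E+C≡P with carry-in 1; given E=5, P=7 and digits 3,5,6,7 already taken and all letters distinct, that pins C to 1, so C=1.
Step 6. [col 3: Z + V ≡ E (mod 10)] from column 3 (V=6, E=5, carry-in 0, digits 1,3,5,6,7 already taken and all letters distinct): Z must equal 9. So Z=9.
Step 7. [col 4: I + C ≡ R (mod 10)] column 4 (I + C ≡ R (mod 10), carry-in 1) doesn't pin R yet; pick R=2 and continue, so R=2.
Step 8. [col 4: I + C ≡ R (mod 10)] from column 4 (C=1, R=2, carry-in 1, digits 1,2,3,5,6,7,9 already taken and all letters distinct): I must equal 0, so I=0.
Step 9. [col 5: G + E ≡ X (mod 10)] in column 5 we have G+E≡X with carry-in 0; given G=3, E=5 and digits 0,1,2,3,5,6,7,9 already taken and all letters distinct, that pins X to 8 ⇒ X=8.
Step 10. [col 6: B + P ≡ C (mod 10)] from column 6 (P=7, C=1, carry-in 0, digits 0,1,2,3,5,6,7,8,9 already taken and all letters distinct): B must equal 4, so B=4.

Answer: B=4, C=1, E=5, G=3, I=0, P=7, R=2, V=6, X=8, Z=9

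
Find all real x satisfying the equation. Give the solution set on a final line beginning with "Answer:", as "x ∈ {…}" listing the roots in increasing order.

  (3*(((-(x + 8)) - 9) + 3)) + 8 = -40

Step 1. [(3*(((-(x + 8)) - 9) + 3)) + 8 = -40] +8 is outermost — subtract 8 both sides ⇒ sub: 3*(((-(x + 8)) - 9) + 3) = -48.
Step 2. [3*(((-(x + 8)) - 9) + 3) = -48] divide by the outer 3, so div: ((-(x + 8)) - 9) + 3 = -16.
Step 3. [((-(x + 8)) - 9) + 3 = -16] subtract 3: x sits inside (… + 3), so sub: (-(x + 8)) - 9 = -19.
Step 4. [(-(x + 8)) - 9 = -19] 9 comes off first (add 9) ⇒ sub: -(x + 8) = -10.
Step 5. [-(x + 8) = -10] LHS negated; negate both sides. So neg: x + 8 = 10.
Step 6. [x + 8 = 10] subtract 8: x sits inside (… + 8), so sub: x = 2.

Answer: x ∈ {2}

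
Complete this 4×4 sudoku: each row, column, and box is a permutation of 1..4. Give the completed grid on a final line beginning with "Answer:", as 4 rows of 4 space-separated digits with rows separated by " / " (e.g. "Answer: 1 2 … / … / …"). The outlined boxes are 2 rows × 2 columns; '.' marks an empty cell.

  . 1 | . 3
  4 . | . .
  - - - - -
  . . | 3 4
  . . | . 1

Step 1. [r3c2∈{2}] only 2 remains possible at r3c2. So r3c2=2.
Step 2. [r4c3∈{2}] r4c3's peers cover all but 2, so r4c3=2.
Step 3. [r4c2∈{3,4}] 4 has one home in row 4: r4c2. So r4c2=4.
Step 4. [r1c3∈{4}] r1c3's peers cover all but 4, so r1c3=4.
Step 5. [r2c2∈{3}] only 3 remains possible at r2c2 ⇒ r2c2=3.
Step 6. [r2c3∈{1}] r2c3's peers cover all but 1 ⇒ r2c3=1.
Step 7. [r1c1∈{2}] only 2 remains possible at r1c1, so r1c1=2.
Step 8. [r2c4∈{2}] r2c4 has the single candidate 2. So r2c4=2.
Step 9. [r3c1∈{1}] only 1 remains possible at r3c1, so r3c1=1.
Step 10. [r4c1∈{3}] only 3 remains possible at r4c1, so r4c1=3.

Answer: 2 1 4 3 / 4 3 1 2 / 1 2 3 4 / 3 4 2 1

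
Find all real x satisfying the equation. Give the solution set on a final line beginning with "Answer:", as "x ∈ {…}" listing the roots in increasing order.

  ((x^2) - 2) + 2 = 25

Step 1. [((x^2) - 2) + 2 = 25] peel the +2: subtract 2 from each side ⇒ sub: (x^2) - 2 = 23.
Step 2. [(x^2) - 2 = 23] -2 is outermost — add 2 both sides, so sub: x^2 = 25.
Step 3. [x^2 = 25] √ both sides: 25 ≥ 0 gives two branches, so sqrt: x = 5 or -5.

Answer: x ∈ {-5, 5}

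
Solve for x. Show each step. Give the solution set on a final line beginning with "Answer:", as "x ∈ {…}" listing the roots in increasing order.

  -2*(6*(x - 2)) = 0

Step 1. [-2*(6*(x - 2)) = 0] divide by the outer -2, so div: 6*(x - 2) = 0.
Step 2. [6*(x - 2) = 0] 6·(inner) — divide through by 6. So div: x - 2 = 0.
Step 3. [x - 2 = 0] 2 comes off first (add 2) ⇒ sub: x = 2.

Answer: x ∈ {2}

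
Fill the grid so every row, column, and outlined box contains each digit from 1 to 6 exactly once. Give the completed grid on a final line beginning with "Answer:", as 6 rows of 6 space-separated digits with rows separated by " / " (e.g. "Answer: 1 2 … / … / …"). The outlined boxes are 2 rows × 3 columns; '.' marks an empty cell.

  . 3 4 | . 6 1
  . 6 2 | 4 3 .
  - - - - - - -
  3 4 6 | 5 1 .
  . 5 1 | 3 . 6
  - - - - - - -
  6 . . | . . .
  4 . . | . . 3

Step 1. [r5c6∈{2,4,5}] 4 has one home in col 6: r5c6. So r5c6=4.
Step 2. [r1c4∈{2}] only 2 remains possible at r1c4, so r1c4=2.
Step 3. [r5c4∈{1}] only 1 remains possible at r5c4 ⇒ r5c4=1.
Step 4. [r5c2∈{2}] only 2 remains possible at r5c2 ⇒ r5c2=2.
Step 5. [r5c5∈{5}] r5c5 has the single candidate 5. So r5c5=5.
Step 6. [r4c1∈{2}] r4c1 is down to just 2, so r4c1=2.
Step 7. [r1c1∈{5}] r1c1 is down to just 5. So r1c1=5.
Step 8. [r6c4∈{6}] only 6 remains possible at r6c4 ⇒ r6c4=6.
Step 9. [r3c6∈{2}] r3c6 is down to just 2. So r3c6=2.
Step 10. [r4c5∈{4}] nothing but 4 survives at r4c5, so r4c5=4.
Step 11. [r6c2∈{1}] r6c2 has the single candidate 1. So r6c2=1.
Step 12. [r6c5∈{2}] r6c5's peers cover all but 2 ⇒ r6c5=2.
Step 13. [r6c3∈{5}] r6c3's peers cover all but 5. So r6c3=5.
Step 14. [r5c3∈{3}] r5c3 has the single candidate 3 ⇒ r5c3=3.
Step 15. [r2c6∈{5}] nothing but 5 survives at r2c6 ⇒ r2c6=5.
Step 16. [r2c1∈{1}] nothing but 1 survives at r2c1 ⇒ r2c1=1.

Answer: 5 3 4 2 6 1 / 1 6 2 4 3 5 / 3 4 6 5 1 2 / 2 5 1 3 4 6 / 6 2 3 1 5 4 / 4 1 5 6 2 3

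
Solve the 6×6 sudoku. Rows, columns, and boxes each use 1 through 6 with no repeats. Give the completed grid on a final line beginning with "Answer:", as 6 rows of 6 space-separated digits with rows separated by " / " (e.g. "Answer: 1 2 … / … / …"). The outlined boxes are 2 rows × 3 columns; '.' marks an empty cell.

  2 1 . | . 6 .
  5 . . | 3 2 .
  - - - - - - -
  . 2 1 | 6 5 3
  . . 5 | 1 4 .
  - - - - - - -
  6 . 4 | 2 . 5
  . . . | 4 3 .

Step 1. [r2c2∈{4,6}] 4 has one home in col 2: r2c2 ⇒ r2c2=4.
Step 2. [r4c1∈{3}] nothing but 3 survives at r4c1. So r4c1=3.
Step 3. [r6c6∈{1,6}] across row 6, 6 lands solely at r6c6. So r6c6=6.
Step 4. [r6c1∈{1}] r6c1 is down to just 1 ⇒ r6c1=1.
Step 5. [r3c1∈{4}] only 4 remains possible at r3c1, so r3c1=4.
Step 6. [r1c3∈{3}] r1c3 is down to just 3. So r1c3=3.
Step 7. [r6c3∈{2}] nothing but 2 survives at r6c3. So r6c3=2.
Step 8. [r6c2∈{5}] only 5 remains possible at r6c2. So r6c2=5.
Step 9. [r4c6∈{2}] r4c6 is down to just 2. So r4c6=2.
Step 10. [r4c2∈{6}] r4c2 is down to just 6. So r4c2=6.
Step 11. [r2c6∈{1}] nothing but 1 survives at r2c6. So r2c6=1.
Step 12. [r1c6∈{4}] only 4 remains possible at r1c6. So r1c6=4.
Step 13. [r2c3∈{6}] r2c3 is down to just 6 ⇒ r2c3=6.
Step 14. [r1c4∈{5}] r1c4 is down to just 5. So r1c4=5.
Step 15. [r5c5∈{1}] r5c5 has the single candidate 1. So r5c5=1.
Step 16. [r5c2∈{3}] nothing but 3 survives at r5c2 ⇒ r5c2=3.

Answer: 2 1 3 5 6 4 / 5 4 6 3 2 1 / 4 2 1 6 5 3 / 3 6 5 1 4 2 / 6 3 4 2 1 5 / 1 5 2 4 3 6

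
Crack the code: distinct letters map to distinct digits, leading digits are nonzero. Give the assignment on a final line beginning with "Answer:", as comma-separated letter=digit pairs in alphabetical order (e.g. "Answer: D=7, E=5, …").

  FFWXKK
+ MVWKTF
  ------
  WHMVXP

Step 1. [col 1: K + F ≡ P (mod 10)] column 1 (K + F ≡ P (mod 10), carry-in 0) doesn't pin F yet; pick F=1 and continue, so F=1.
Step 2. [col 1: K + F ≡ P (mod 10)] column 1 (K + F ≡ P (mod 10), carry-in 0) doesn't pin K yet; pick K=5 and continue. So K=5.
Step 3. [col 1: K + F ≡ P (mod 10)] in column 1 we have K+F≡P with carry-in 0; given K=5, F=1 and digits 1,5 already taken and all letters distinct, that pins P to 6, so P=6.
Step 4. [col 2: K + T ≡ X (mod 10)] T=9 is one option consistent with column 2 (K + T ≡ X (mod 10), carry-in 0) — take it. So T=9.
Step 5. [col 2: K + T ≡ X (mod 10)] in column 2 we have K+T≡X with carry-in 0; given K=5, T=9 and digits 1,5,6,9 already taken and all letters distinct, that pins X to 4, so X=4.
Step 6. [col 3: X + K ≡ V (mod 10)] column 3: given X=4, K=5, carry-in 1, and digits 1,4,5,6,9 already taken and all letters distinct, X+K≡V (mod 10) forces V=0, so V=0.
Step 7. [col 4: W + W ≡ M (mod 10)] from column 4 (nothing yet, carry-in 1, digits 0,1,4,5,6,9 already taken and all letters distinct): M must equal 7, so M=7.
Step 8. [col 4: W + W ≡ M (mod 10)] column 4 (W + W ≡ M (mod 10), carry-in 1) doesn't pin W yet; pick W=8 and continue. So W=8.
Step 9. [col 5: F + V ≡ H (mod 10)] column 5: given F=1, V=0, carry-in 1, and digits 0,1,4,5,6,7,8,9 already taken and all letters distinct, F+V≡H (mod 10) forces H=2, so H=2.

Answer: F=1, H=2, K=5, M=7, P=6, T=9, V=0, W=8, X=4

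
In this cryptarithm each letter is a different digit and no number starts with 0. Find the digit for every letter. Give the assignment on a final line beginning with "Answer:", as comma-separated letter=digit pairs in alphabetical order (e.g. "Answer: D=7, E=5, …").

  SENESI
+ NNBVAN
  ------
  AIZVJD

Step 1. [col 1: I + N ≡ D (mod 10)] column 1 (I + N ≡ D (mod 10), carry-in 0) doesn't pin N yet; pick N=4 and continue. So N=4.
Step 2. [col 1: I + N ≡ D (mod 10)] I=5 is one option consistent with column 1 (I + N ≡ D (mod 10), carry-in 0) — take it ⇒ I=5.
Step 3. [col 1: I + N ≡ D (mod 10)] column 1 reads I+N+carry(0)=D with I=5, N=4; with digits 4,5 already taken and all letters distinct, the only value for D is 9, so D=9.
Step 4. [col 2: S + A ≡ J (mod 10)] no forcing yet in column 2 (carry-in 0); J=8 is free and consistent — try it, so J=8.
Step 5. [col 2: S + A ≡ J (mod 10)] column 2 (S + A ≡ J (mod 10), carry-in 0) doesn't pin A yet; pick A=6 and continue. So A=6.
Step 6. [col 2: S + A ≡ J (mod 10)] column 2: given A=6, J=8, carry-in 0, and digits 4,5,6,8,9 already taken and all letters distinct, S+A≡J (mod 10) forces S=2 ⇒ S=2.
Step 7. [col 3: E + V ≡ V (mod 10)] in column 3 we have E+V≡V with carry-in 0; given nothing yet and digits 2,4,5,6,8,9 already taken and all letters distinct, that pins E to 0, so E=0.
Step 8. [col 3: E + V ≡ V (mod 10)] V=3 is one option consistent with column 3 (E + V ≡ V (mod 10), carry-in 0) — take it. So V=3.
Step 9. [col 4: N + B ≡ Z (mod 10)] in column 4 we have N+B≡Z with carry-in 0; given N=4 and digits 0,2,3,4,5,6,8,9 already taken and all letters distinct, that pins Z to 1. So Z=1.
Step 10. [col 4: N + B ≡ Z (mod 10)] column 4 reads N+B+carry(0)=Z with N=4, Z=1; with digits 0,1,2,3,4,5,6,8,9 already taken and all letters distinct, the only value for B is 7, so B=7.

Answer: A=6, B=7, D=9, E=0, I=5, J=8, N=4, S=2, V=3, Z=1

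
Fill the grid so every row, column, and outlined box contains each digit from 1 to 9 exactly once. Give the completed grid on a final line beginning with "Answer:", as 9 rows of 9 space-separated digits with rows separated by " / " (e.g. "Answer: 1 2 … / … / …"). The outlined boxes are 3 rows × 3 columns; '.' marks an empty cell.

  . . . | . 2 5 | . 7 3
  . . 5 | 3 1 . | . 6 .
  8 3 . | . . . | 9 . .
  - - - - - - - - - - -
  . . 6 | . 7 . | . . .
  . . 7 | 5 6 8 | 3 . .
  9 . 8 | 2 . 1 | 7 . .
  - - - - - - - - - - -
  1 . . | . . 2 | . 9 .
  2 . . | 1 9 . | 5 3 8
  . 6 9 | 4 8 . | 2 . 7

Step 1. [r5c1∈{4}] only 4 remains possible at r5c1. So r5c1=4.
Step 2. [r3c5∈{4}] r3c5 has the single candidate 4. So r3c5=4.
Step 3. [r4c8∈{1,2,4,5,8}] in col 8, 8 fits only at r4c8 ⇒ r4c8=8.
Step 4. [r6c2∈{5}] r6c2 is down to just 5. So r6c2=5.
Step 5. [r4c9∈{1,2,4,5,9}] in row 4, 5 fits only at r4c9 ⇒ r4c9=5.
Step 6. [r3c3∈{1,2}] in col 3, 2 fits only at r3c3. So r3c3=2.
Step 7. [r8c3∈{4}] r8c3 has the single candidate 4 ⇒ r8c3=4.
Step 8. [r7c7∈{4,6}] 6 has one home in col 7: r7c7. So r7c7=6.
Step 9. [r3c9∈{1}] r3c9 is down to just 1, so r3c9=1.
Step 10. [r1c4∈{6,8,9}] col 4 places 8 nowhere but r1c4 ⇒ r1c4=8.
Step 11. [r1c7∈{4}] only 4 remains possible at r1c7. So r1c7=4.
Step 12. [r2c6∈{7,9}] in box 2, 9 fits only at r2c6. So r2c6=9.
Step 13. [r8c2∈{7}] only 7 remains possible at r8c2, so r8c2=7.
Step 14. [r9c6∈{3}] nothing but 3 survives at r9c6. So r9c6=3.
Step 15. [r5c8∈{1,2}] 2 has one home in col 8: r5c8. So r5c8=2.
Step 16. [r3c6∈{6,7}] 7 has one home in col 6: r3c6 ⇒ r3c6=7.
Step 17. [r5c2∈{1}] r5c2's peers cover all but 1, so r5c2=1.
Step 18. [r6c8∈{4}] r6c8's peers cover all but 4 ⇒ r6c8=4.
Step 19. [r8c6∈{6}] only 6 remains possible at r8c6. So r8c6=6.
Step 20. [r7c2∈{8}] r7c2's peers cover all but 8, so r7c2=8.
Step 21. [r1c2∈{9}] r1c2's peers cover all but 9. So r1c2=9.
Step 22. [r5c9∈{9}] only 9 remains possible at r5c9, so r5c9=9.
Step 23. [r4c2∈{2}] only 2 remains possible at r4c2. So r4c2=2.
Step 24. [r1c1∈{6}] nothing but 6 survives at r1c1, so r1c1=6.
Step 25. [r4c6∈{4}] r4c6 has the single candidate 4. So r4c6=4.
Step 26. [r2c9∈{2}] r2c9's peers cover all but 2, so r2c9=2.
Step 27. [r9c1∈{5}] only 5 remains possible at r9c1, so r9c1=5.
Step 28. [r4c4∈{9}] r4c4's peers cover all but 9. So r4c4=9.
Step 29. [r2c7∈{8}] r2c7's peers cover all but 8 ⇒ r2c7=8.
Step 30. [r6c5∈{3}] r6c5 has the single candidate 3, so r6c5=3.
Step 31. [r3c4∈{6}] only 6 remains possible at r3c4, so r3c4=6.
Step 32. [r7c3∈{3}] only 3 remains possible at r7c3. So r7c3=3.
Step 33. [r2c1∈{7}] nothing but 7 survives at r2c1, so r2c1=7.
Step 34. [r7c4∈{7}] r7c4 has the single candidate 7 ⇒ r7c4=7.
Step 35. [r7c9∈{4}] nothing but 4 survives at r7c9 ⇒ r7c9=4.
Step 36. [r3c8∈{5}] nothing but 5 survives at r3c8, so r3c8=5.
Step 37. [r9c8∈{1}] only 1 remains possible at r9c8. So r9c8=1.
Step 38. [r4c1∈{3}] nothing but 3 survives at r4c1, so r4c1=3.
Step 39. [r7c5∈{5}] only 5 remains possible at r7c5. So r7c5=5.
Step 40. [r4c7∈{1}] r4c7's peers cover all but 1, so r4c7=1.
Step 41. [r6c9∈{6}] r6c9 has the single candidate 6, so r6c9=6.
Step 42. [r2c2∈{4}] r2c2's peers cover all but 4. So r2c2=4.
Step 43. [r1c3∈{1}] r1c3's peers cover all but 1, so r1c3=1.

Answer: 6 9 1 8 2 5 4 7 3 / 7 4 5 3 1 9 8 6 2 / 8 3 2 6 4 7 9 5 1 / 3 2 6 9 7 4 1 8 5 / 4 1 7 5 6 8 3 2 9 / 9 5 8 2 3 1 7 4 6 / 1 8 3 7 5 2 6 9 4 / 2 7 4 1 9 6 5 3 8 / 5 6 9 4 8 3 2 1 7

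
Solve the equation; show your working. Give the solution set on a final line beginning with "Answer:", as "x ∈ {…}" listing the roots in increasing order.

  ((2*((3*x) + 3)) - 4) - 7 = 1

Step 1. [((2*((3*x) + 3)) - 4) - 7 = 1] 7 comes off first (add 7). So sub: (2*((3*x) + 3)) - 4 = 8.
Step 2. [(2*((3*x) + 3)) - 4 = 8] 2 | LHS and 2 | 8: pull 2 out, so factor: ((3*x) + 3) - 2 = 4.
Step 3. [((3*x) + 3) - 2 = 4] peel the -2: add 2 from each side, so sub: (3*x) + 3 = 6.
Step 4. [(3*x) + 3 = 6] the outer +3 inverts by subtracting 3, so sub: 3*x = 3.
Step 5. [3*x = 3] leading coefficient 3: divide by 3, so div: x = 1.

Answer: x ∈ {1}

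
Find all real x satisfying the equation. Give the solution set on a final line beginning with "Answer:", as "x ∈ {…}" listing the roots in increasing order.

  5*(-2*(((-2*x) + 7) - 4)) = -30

Step 1. [5*(-2*(((-2*x) + 7) - 4)) = -30] divide by the outer 5, so div: -2*(((-2*x) + 7) - 4) = -6.
Step 2. [-2*(((-2*x) + 7) - 4) = -6] -2 out front; divide by -2 ⇒ div: ((-2*x) + 7) - 4 = 3.
Step 3. [((-2*x) + 7) - 4 = 3] 4 comes off first (add 4), so sub: (-2*x) + 7 = 7.
Step 4. [(-2*x) + 7 = 7] 7 comes off first (subtract 7) ⇒ sub: -2*x = 0.
Step 5. [-2*x = 0] -2 out front; divide by -2 ⇒ div: x = 0.

Answer: x ∈ {0}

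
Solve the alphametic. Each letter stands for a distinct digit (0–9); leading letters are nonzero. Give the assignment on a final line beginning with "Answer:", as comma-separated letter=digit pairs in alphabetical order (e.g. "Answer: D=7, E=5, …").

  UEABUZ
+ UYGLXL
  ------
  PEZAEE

Step 1. [col 1: Z + L ≡ E (mod 10)] several values work for Z in column 1 (Z + L ≡ E (mod 10), carry-in 0); try Z=9, so Z=9.
Step 2. [col 1: Z + L ≡ E (mod 10)] several values work for E in column 1 (Z + L ≡ E (mod 10), carry-in 0); try E=6 ⇒ E=6.
Step 3. [col 1: Z + L ≡ E (mod 10)] column 1 reads Z+L+carry(0)=E with Z=9, E=6; with digits 6,9 already taken and all letters distinct, the only value for L is 7 ⇒ L=7.
Step 4. [col 2: U + X ≡ E (mod 10)] U=1 is one option consistent with column 2 (U + X ≡ E (mod 10), carry-in 1) — take it ⇒ U=1.
Step 5. [col 2: U + X ≡ E (mod 10)] column 2 reads U+X+carry(1)=E with U=1, E=6; with digits 1,6,7,9 already taken and all letters distinct, the only value for X is 4 ⇒ X=4.
Step 6. [col 3: B + L ≡ A (mod 10)] no forcing yet in column 3 (carry-in 0); A=5 is free and consistent — try it, so A=5.
Step 7. [col 3: B + L ≡ A (mod 10)] column 3: given L=7, A=5, carry-in 0, and digits 1,4,5,6,7,9 already taken and all letters distinct, B+L≡A (mod 10) forces B=8. So B=8.
Step 8. [col 4: A + G ≡ Z (mod 10)] in column 4 we have A+G≡Z with carry-in 1; given A=5, Z=9 and digits 1,4,5,6,7,8,9 already taken and all letters distinct, that pins G to 3 ⇒ G=3.
Step 9. [col 5: E + Y ≡ E (mod 10)] from column 5 (E=6, carry-in 0, digits 1,3,4,5,6,7,8,9 already taken and all letters distinct): Y must equal 0 ⇒ Y=0.
Step 10. [col 6: U + U ≡ P (mod 10)] column 6 reads U+U+carry(0)=P with U=1; with digits 0,1,3,4,5,6,7,8,9 already taken and all letters distinct, the only value for P is 2 ⇒ P=2.

Answer: A=5, B=8, E=6, G=3, L=7, P=2, U=1, X=4, Y=0, Z=9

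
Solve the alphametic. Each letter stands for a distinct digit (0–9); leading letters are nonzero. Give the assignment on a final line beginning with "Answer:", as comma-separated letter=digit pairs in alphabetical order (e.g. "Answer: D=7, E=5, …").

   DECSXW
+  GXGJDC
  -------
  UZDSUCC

Step 1. [U] the sum has 7 digits but both addends have 6; that extra leading digit U is the final carry, namely 1. So U=1.
Step 2. [col 1: W + C ≡ C (mod 10)] column 1 reads W+C+carry(0)=C with nothing yet; with digits 1 already taken and all letters distinct, the only value for W is 0, so W=0.
Step 3. [col 1: W + C ≡ C (mod 10)] several values work for C in column 1 (W + C ≡ C (mod 10), carry-in 0); try C=4, so C=4.
Step 4. [col 2: X + D ≡ C (mod 10)] no forcing yet in column 2 (carry-in 0); D=9 is free and consistent — try it ⇒ D=9.
Step 5. [col 2: X + D ≡ C (mod 10)] from column 2 (D=9, C=4, carry-in 0, digits 0,1,4,9 already taken and all letters distinct): X must equal 5, so X=5.
Step 6. [col 3: S + J ≡ U (mod 10)] no forcing yet in column 3 (carry-in 1); J=8 is free and consistent — try it, so J=8.
Step 7. [col 3: S + J ≡ U (mod 10)] from column 3 (J=8, U=1, carry-in 1, digits 0,1,4,5,8,9 already taken and all letters distinct): S must equal 2. So S=2.
Step 8. [col 4: C + G ≡ S (mod 10)] in column 4 we have C+G≡S with carry-in 1; given C=4, S=2 and digits 0,1,2,4,5,8,9 already taken and all letters distinct, that pins G to 7. So G=7.
Step 9. [col 5: E + X ≡ D (mod 10)] column 5: given X=5, D=9, carry-in 1, and digits 0,1,2,4,5,7,8,9 already taken and all letters distinct, E+X≡D (mod 10) forces E=3. So E=3.
Step 10. [col 6: D + G ≡ Z (mod 10)] column 6: given D=9, G=7, carry-in 0, and digits 0,1,2,3,4,5,7,8,9 already taken and all letters distinct, D+G≡Z (mod 10) forces Z=6. So Z=6.

Answer: C=4, D=9, E=3, G=7, J=8, S=2, U=1, W=0, X=5, Z=6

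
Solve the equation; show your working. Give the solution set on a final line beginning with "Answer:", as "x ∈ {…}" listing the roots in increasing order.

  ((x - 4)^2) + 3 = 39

Step 1. [((x - 4)^2) + 3 = 39] 3 comes off first (subtract 3). So sub: (x - 4)^2 = 36.
Step 2. [(x - 4)^2 = 36] LHS squared, RHS 36 ≥ 0: apply √ (±) ⇒ sqrt: x - 4 = 6 or -6.
Step 3. [x - 4 = 6 or -6] the outer -4 inverts by adding 4 ⇒ sub: x = 10 or -2.

Answer: x ∈ {-2, 10}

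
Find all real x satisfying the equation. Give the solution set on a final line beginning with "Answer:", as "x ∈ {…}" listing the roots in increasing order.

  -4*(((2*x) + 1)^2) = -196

Step 1. [-4*(((2*x) + 1)^2) = -196] -4 out front; divide by -4, so div: ((2*x) + 1)^2 = 49.
Step 2. [((2*x) + 1)^2 = 49] 49 ≥ 0, LHS is (·)² — take ±√ ⇒ sqrt: (2*x) + 1 = 7 or -7.
Step 3. [(2*x) + 1 = 7 or -7] the outer +1 inverts by subtracting 1 ⇒ sub: 2*x = 6 or -8.
Step 4. [2*x = 6 or -8] 2 out front; divide by 2. So div: x = 3 or -4.

Answer: x ∈ {-4, 3}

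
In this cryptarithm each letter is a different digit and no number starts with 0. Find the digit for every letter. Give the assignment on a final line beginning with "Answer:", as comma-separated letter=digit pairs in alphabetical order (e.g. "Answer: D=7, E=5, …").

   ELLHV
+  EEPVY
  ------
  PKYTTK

Step 1. [col 1: V + Y ≡ K (mod 10)] no forcing yet in column 1 (carry-in 0); V=4 is free and consistent — try it, so V=4.
Step 2. [col 1: V + Y ≡ K (mod 10)] K=7 is one option consistent with column 1 (V + Y ≡ K (mod 10), carry-in 0) — take it ⇒ K=7.
Step 3. [col 1: V + Y ≡ K (mod 10)] in column 1 we have V+Y≡K with carry-in 0; given V=4, K=7 and digits 4,7 already taken and all letters distinct, that pins Y to 3. So Y=3.
Step 4. [col 2: H + V ≡ T (mod 10)] T=6 is one option consistent with column 2 (H + V ≡ T (mod 10), carry-in 0) — take it, so T=6.
Step 5. [P] P is the leading digit of a 6-digit sum of two 5-digit numbers; the final carry is exactly 1, so P=1.
Step 6. [col 2: H + V ≡ T (mod 10)] from column 2 (V=4, T=6, carry-in 0, digits 1,3,4,6,7 already taken and all letters distinct): H must equal 2, so H=2.
Step 7. [col 3: L + P ≡ T (mod 10)] from column 3 (P=1, T=6, carry-in 0, digits 1,2,3,4,6,7 already taken and all letters distinct): L must equal 5. So L=5.
Step 8. [col 4: L + E ≡ Y (mod 10)] from column 4 (L=5, Y=3, carry-in 0, digits 1,2,3,4,5,6,7 already taken and all letters distinct): E must equal 8 ⇒ E=8.

Answer: E=8, H=2, K=7, L=5, P=1, T=6, V=4, Y=3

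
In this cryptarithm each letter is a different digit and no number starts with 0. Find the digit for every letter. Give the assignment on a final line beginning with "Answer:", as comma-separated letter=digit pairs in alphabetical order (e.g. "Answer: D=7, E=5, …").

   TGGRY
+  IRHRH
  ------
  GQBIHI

Step 1. [col 1: Y + H ≡ I (mod 10)] column 1 (Y + H ≡ I (mod 10), carry-in 0) doesn't pin I yet; pick I=6 and continue, so I=6.
Step 2. [G] adding two 5-digit numbers gives at most 5+1 digits, and here it does — G is that final carry and must be 1 ⇒ G=1.
Step 3. [col 1: Y + H ≡ I (mod 10)] no forcing yet in column 1 (carry-in 0); H=4 is free and consistent — try it, so H=4.
Step 4. [col 1: Y + H ≡ I (mod 10)] from column 1 (H=4, I=6, carry-in 0, digits 1,4,6 already taken and all letters distinct): Y must equal 2 ⇒ Y=2.
Step 5. [col 2: R + R ≡ H (mod 10)] column 2 reads R+R+carry(0)=H with H=4; with digits 1,2,4,6 already taken and all letters distinct, the only value for R is 7. So R=7.
Step 6. [col 4: G + R ≡ B (mod 10)] column 4 reads G+R+carry(0)=B with G=1, R=7; with digits 1,2,4,6,7 already taken and all letters distinct, the only value for B is 8, so B=8.
Step 7. [col 5: T + I ≡ Q (mod 10)] Q=5 is one option consistent with column 5 (T + I ≡ Q (mod 10), carry-in 0) — take it ⇒ Q=5.
Step 8. [col 5: T + I ≡ Q (mod 10)] column 5: given I=6, Q=5, carry-in 0, and digits 1,2,4,5,6,7,8 already taken and all letters distinct, T+I≡Q (mod 10) forces T=9, so T=9.

Answer: B=8, G=1, H=4, I=6, Q=5, R=7, T=9, Y=2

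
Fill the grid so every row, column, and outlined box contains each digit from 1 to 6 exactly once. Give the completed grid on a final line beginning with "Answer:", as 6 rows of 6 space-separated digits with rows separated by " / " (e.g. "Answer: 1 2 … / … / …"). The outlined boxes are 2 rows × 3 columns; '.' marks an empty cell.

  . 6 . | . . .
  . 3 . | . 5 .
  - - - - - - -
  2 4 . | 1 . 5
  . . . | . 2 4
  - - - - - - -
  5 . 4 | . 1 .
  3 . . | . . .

Step 1. [r6c3∈{1,2,6}] across box 5, 6 lands solely at r6c3 ⇒ r6c3=6.
Step 2. [r6c6∈{2}] nothing but 2 survives at r6c6. So r6c6=2.
Step 3. [r1c3∈{1,2,5}] 5 has one home in row 1: r1c3 ⇒ r1c3=5.
Step 4. [r1c4∈{2,3,4}] row 1 places 2 nowhere but r1c4. So r1c4=2.
Step 5. [r3c3∈{3}] only 3 remains possible at r3c3 ⇒ r3c3=3.
Step 6. [r4c3∈{1}] only 1 remains possible at r4c3, so r4c3=1.
Step 7. [r4c4∈{3,6}] r4c4 is the only open cell in row 4 admitting 3, so r4c4=3.
Step 8. [r5c4∈{6}] r5c4 has the single candidate 6, so r5c4=6.
Step 9. [r2c4∈{4}] r2c4's peers cover all but 4 ⇒ r2c4=4.
Step 10. [r2c1∈{1}] only 1 remains possible at r2c1. So r2c1=1.
Step 11. [r1c5∈{3}] nothing but 3 survives at r1c5 ⇒ r1c5=3.
Step 12. [r1c6∈{1}] r1c6's peers cover all but 1 ⇒ r1c6=1.
Step 13. [r6c5∈{4}] r6c5 has the single candidate 4, so r6c5=4.
Step 14. [r2c6∈{6}] r2c6 is down to just 6 ⇒ r2c6=6.
Step 15. [r3c5∈{6}] r3c5's peers cover all but 6, so r3c5=6.
Step 16. [r2c3∈{2}] nothing but 2 survives at r2c3, so r2c3=2.
Step 17. [r5c2∈{2}] nothing but 2 survives at r5c2. So r5c2=2.
Step 18. [r4c2∈{5}] nothing but 5 survives at r4c2 ⇒ r4c2=5.
Step 19. [r6c2∈{1}] only 1 remains possible at r6c2 ⇒ r6c2=1.
Step 20. [r5c6∈{3}] r5c6's peers cover all but 3 ⇒ r5c6=3.
Step 21. [r1c1∈{4}] nothing but 4 survives at r1c1. So r1c1=4.
Step 22. [r4c1∈{6}] only 6 remains possible at r4c1 ⇒ r4c1=6.
Step 23. [r6c4∈{5}] only 5 remains possible at r6c4. So r6c4=5.

Answer: 4 6 5 2 3 1 / 1 3 2 4 5 6 / 2 4 3 1 6 5 / 6 5 1 3 2 4 / 5 2 4 6 1 3 / 3 1 6 5 4 2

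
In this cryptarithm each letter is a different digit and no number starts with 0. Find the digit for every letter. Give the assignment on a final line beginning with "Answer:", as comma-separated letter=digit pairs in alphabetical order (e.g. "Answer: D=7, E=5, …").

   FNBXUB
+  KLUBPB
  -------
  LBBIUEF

Step 1. [col 1: B + B ≡ F (mod 10)] F=8 is one option consistent with column 1 (B + B ≡ F (mod 10), carry-in 0) — take it ⇒ F=8.
Step 2. [L] the sum has 7 digits but both addends have 6; that extra leading digit L is the final carry, namely 1 ⇒ L=1.
Step 3. [col 1: B + B ≡ F (mod 10)] column 1 (B + B ≡ F (mod 10), carry-in 0) doesn't pin B yet; pick B=4 and continue. So B=4.
Step 4. [col 2: U + P ≡ E (mod 10)] U=5 is one option consistent with column 2 (U + P ≡ E (mod 10), carry-in 0) — take it ⇒ U=5.
Step 5. [col 2: U + P ≡ E (mod 10)] column 2 (U + P ≡ E (mod 10), carry-in 0) doesn't pin P yet; pick P=7 and continue. So P=7.
Step 6. [col 2: U + P ≡ E (mod 10)] from column 2 (U=5, P=7, carry-in 0, digits 1,4,5,7,8 already taken and all letters distinct): E must equal 2. So E=2.
Step 7. [col 3: X + B ≡ U (mod 10)] from column 3 (B=4, U=5, carry-in 1, digits 1,2,4,5,7,8 already taken and all letters distinct): X must equal 0 ⇒ X=0.
Step 8. [col 4: B + U ≡ I (mod 10)] column 4 reads B+U+carry(0)=I with B=4, U=5; with digits 0,1,2,4,5,7,8 already taken and all letters distinct, the only value for I is 9, so I=9.
Step 9. [col 5: N + L ≡ B (mod 10)] in column 5 we have N+L≡B with carry-in 0; given L=1, B=4 and digits 0,1,2,4,5,7,8,9 already taken and all letters distinct, that pins N to 3, so N=3.
Step 10. [col 6: F + K ≡ B (mod 10)] in column 6 we have F+K≡B with carry-in 0; given F=8, B=4 and digits 0,1,2,3,4,5,7,8,9 already taken and all letters distinct, that pins K to 6, so K=6.

Answer: B=4, E=2, F=8, I=9, K=6, L=1, N=3, P=7, U=5, X=0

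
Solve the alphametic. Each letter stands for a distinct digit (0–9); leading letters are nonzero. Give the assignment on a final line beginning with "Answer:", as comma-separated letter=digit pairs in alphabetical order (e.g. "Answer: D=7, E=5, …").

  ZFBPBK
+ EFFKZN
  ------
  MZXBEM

Step 1. [col 1: K + N ≡ M (mod 10)] several values work for K in column 1 (K + N ≡ M (mod 10), carry-in 0); try K=3, so K=3.
Step 2. [col 1: K + N ≡ M (mod 10)] column 1 (K + N ≡ M (mod 10), carry-in 0) doesn't pin N yet; pick N=6 and continue ⇒ N=6.
Step 3. [col 1: K + N ≡ M (mod 10)] column 1 reads K+N+carry(0)=M with K=3, N=6; with digits 3,6 already taken and all letters distinct, the only value for M is 9. So M=9.
Step 4. [col 2: B + Z ≡ E (mod 10)] no forcing yet in column 2 (carry-in 0); Z=7 is free and consistent — try it ⇒ Z=7.
Step 5. [col 2: B + Z ≡ E (mod 10)] E=1 is one option consistent with column 2 (B + Z ≡ E (mod 10), carry-in 0) — take it ⇒ E=1.
Step 6. [col 2: B + Z ≡ E (mod 10)] column 2 reads B+Z+carry(0)=E with Z=7, E=1; with digits 1,3,6,7,9 already taken and all letters distinct, the only value for B is 4 ⇒ B=4.
Step 7. [col 3: P + K ≡ B (mod 10)] from column 3 (K=3, B=4, carry-in 1, digits 1,3,4,6,7,9 already taken and all letters distinct): P must equal 0, so P=0.
Step 8. [col 4: B + F ≡ X (mod 10)] from column 4 (B=4, carry-in 0, digits 0,1,3,4,6,7,9 already taken and all letters distinct): F must equal 8. So F=8.
Step 9. [col 4: B + F ≡ X (mod 10)] column 4 reads B+F+carry(0)=X with B=4, F=8; with digits 0,1,3,4,6,7,8,9 already taken and all letters distinct, the only value for X is 2. So X=2.

Answer: B=4, E=1, F=8, K=3, M=9, N=6, P=0, X=2, Z=7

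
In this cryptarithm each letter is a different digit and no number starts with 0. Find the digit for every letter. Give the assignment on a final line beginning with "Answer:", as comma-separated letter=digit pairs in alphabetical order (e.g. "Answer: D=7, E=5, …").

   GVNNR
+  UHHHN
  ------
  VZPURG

Step 1. [col 1: R + N ≡ G (mod 10)] no forcing yet in column 1 (carry-in 0); R=9 is free and consistent — try it, so R=9.
Step 2. [col 1: R + N ≡ G (mod 10)] several values work for N in column 1 (R + N ≡ G (mod 10), carry-in 0); try N=3. So N=3.
Step 3. [col 1: R + N ≡ G (mod 10)] column 1: given R=9, N=3, carry-in 0, and digits 3,9 already taken and all letters distinct, R+N≡G (mod 10) forces G=2. So G=2.
Step 4. [V] V is the leading digit of a 6-digit sum of two 5-digit numbers; the final carry is exactly 1 ⇒ V=1.
Step 5. [col 2: N + H ≡ R (mod 10)] in column 2 we have N+H≡R with carry-in 1; given N=3, R=9 and digits 1,2,3,9 already taken and all letters distinct, that pins H to 5. So H=5.
Step 6. [col 3: N + H ≡ U (mod 10)] from column 3 (N=3, H=5, carry-in 0, digits 1,2,3,5,9 already taken and all letters distinct): U must equal 8 ⇒ U=8.
Step 7. [col 4: V + H ≡ P (mod 10)] in column 4 we have V+H≡P with carry-in 0; given V=1, H=5 and digits 1,2,3,5,8,9 already taken and all letters distinct, that pins P to 6 ⇒ P=6.
Step 8. [col 5: G + U ≡ Z (mod 10)] from column 5 (G=2, U=8, carry-in 0, digits 1,2,3,5,6,8,9 already taken and all letters distinct): Z must equal 0. So Z=0.

Answer: G=2, H=5, N=3, P=6, R=9, U=8, V=1, Z=0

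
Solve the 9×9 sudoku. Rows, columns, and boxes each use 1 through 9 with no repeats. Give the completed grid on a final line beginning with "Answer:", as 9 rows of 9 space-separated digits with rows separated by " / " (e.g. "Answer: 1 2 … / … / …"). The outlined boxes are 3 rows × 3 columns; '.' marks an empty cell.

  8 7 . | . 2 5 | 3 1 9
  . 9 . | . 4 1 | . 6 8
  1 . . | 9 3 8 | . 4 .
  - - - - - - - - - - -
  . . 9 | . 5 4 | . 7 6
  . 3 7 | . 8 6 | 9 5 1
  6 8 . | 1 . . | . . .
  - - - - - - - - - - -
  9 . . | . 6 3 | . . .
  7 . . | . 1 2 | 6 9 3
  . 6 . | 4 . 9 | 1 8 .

Step 1. [r4c1∈{2}] nothing but 2 survives at r4c1 ⇒ r4c1=2.
Step 2. [r6c3∈{4,5}] row 6 places 5 nowhere but r6c3 ⇒ r6c3=5.
Step 3. [r7c8∈{2}] nothing but 2 survives at r7c8. So r7c8=2.
Step 4. [r3c2∈{2,5}] 2 has one home in col 2: r3c2 ⇒ r3c2=2.
Step 5. [r2c1∈{3,5}] across box 1, 5 lands solely at r2c1. So r2c1=5.
Step 6. [r9c9∈{5,7}] row 9 places 5 nowhere but r9c9, so r9c9=5.
Step 7. [r1c3∈{4,6}] row 1 places 4 nowhere but r1c3. So r1c3=4.
Step 8. [r3c9∈{7}] r3c9's peers cover all but 7. So r3c9=7.
Step 9. [r7c9∈{4}] r7c9's peers cover all but 4, so r7c9=4.
Step 10. [r7c3∈{1,8}] 1 has one home in col 3: r7c3 ⇒ r7c3=1.
Step 11. [r7c4∈{5,7,8}] r7c4 is the only open cell in row 7 admitting 8. So r7c4=8.
Step 12. [r8c2∈{4,5}] in row 8, 4 fits only at r8c2 ⇒ r8c2=4.
Step 13. [r2c7∈{2}] r2c7's peers cover all but 2, so r2c7=2.
Step 14. [r9c1∈{3}] r9c1 is down to just 3, so r9c1=3.
Step 15. [r9c5∈{7}] r9c5's peers cover all but 7, so r9c5=7.
Step 16. [r3c3∈{6}] r3c3 is down to just 6. So r3c3=6.
Step 17. [r2c3∈{3}] nothing but 3 survives at r2c3, so r2c3=3.
Step 18. [r6c7∈{4}] r6c7's peers cover all but 4 ⇒ r6c7=4.
Step 19. [r1c4∈{6}] r1c4 is down to just 6 ⇒ r1c4=6.
Step 20. [r4c4∈{3}] r4c4's peers cover all but 3. So r4c4=3.
Step 21. [r6c8∈{3}] r6c8 is down to just 3. So r6c8=3.
Step 22. [r4c2∈{1}] nothing but 1 survives at r4c2, so r4c2=1.
Step 23. [r6c9∈{2}] nothing but 2 survives at r6c9, so r6c9=2.
Step 24. [r8c3∈{8}] r8c3's peers cover all but 8. So r8c3=8.
Step 25. [r6c5∈{9}] r6c5 has the single candidate 9, so r6c5=9.
Step 26. [r6c6∈{7}] r6c6 has the single candidate 7. So r6c6=7.
Step 27. [r4c7∈{8}] nothing but 8 survives at r4c7 ⇒ r4c7=8.
Step 28. [r5c4∈{2}] r5c4 has the single candidate 2. So r5c4=2.
Step 29. [r9c3∈{2}] only 2 remains possible at r9c3, so r9c3=2.
Step 30. [r3c7∈{5}] only 5 remains possible at r3c7, so r3c7=5.
Step 31. [r7c7∈{7}] nothing but 7 survives at r7c7, so r7c7=7.
Step 32. [r5c1∈{4}] r5c1's peers cover all but 4. So r5c1=4.
Step 33. [r2c4∈{7}] r2c4's peers cover all but 7 ⇒ r2c4=7.
Step 34. [r7c2∈{5}] only 5 remains possible at r7c2 ⇒ r7c2=5.
Step 35. [r8c4∈{5}] r8c4 has the single candidate 5 ⇒ r8c4=5.

Answer: 8 7 4 6 2 5 3 1 9 / 5 9 3 7 4 1 2 6 8 / 1 2 6 9 3 8 5 4 7 / 2 1 9 3 5 4 8 7 6 / 4 3 7 2 8 6 9 5 1 / 6 8 5 1 9 7 4 3 2 / 9 5 1 8 6 3 7 2 4 / 7 4 8 5 1 2 6 9 3 / 3 6 2 4 7 9 1 8 5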